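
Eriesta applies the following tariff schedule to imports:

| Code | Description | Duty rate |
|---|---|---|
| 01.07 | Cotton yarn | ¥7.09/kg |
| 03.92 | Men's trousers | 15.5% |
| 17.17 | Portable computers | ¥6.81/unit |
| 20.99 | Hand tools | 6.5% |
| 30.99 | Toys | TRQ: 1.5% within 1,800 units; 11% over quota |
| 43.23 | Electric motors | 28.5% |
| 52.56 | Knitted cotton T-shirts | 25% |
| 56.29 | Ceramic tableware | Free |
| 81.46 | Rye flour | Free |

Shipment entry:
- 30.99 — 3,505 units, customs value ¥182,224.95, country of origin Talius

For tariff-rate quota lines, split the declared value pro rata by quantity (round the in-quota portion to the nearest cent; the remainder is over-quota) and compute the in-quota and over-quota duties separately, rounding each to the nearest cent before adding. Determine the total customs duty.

Line 1 (30.99, Talius, 3,505 units, ¥182,224.95):
Code 30.99 is under a tariff-rate quota (threshold 1,800 units). In-quota: 1,800 units at 1.5%; over-quota: 1,705 units at 11%.
Pro-rata value split: in-quota = ¥182,224.95 × 1,800/3,505 = ¥93,582.00; over-quota = ¥182,224.95 − ¥93,582.00 = ¥88,642.95.
In-quota duty = ¥93,582.00 × 1.5% = ¥1,403.73. Over-quota duty = ¥88,642.95 × 11% = ¥9,750.72.
Line duty = ¥1,403.73 + ¥9,750.72 = ¥11,154.45.

¥11,154.45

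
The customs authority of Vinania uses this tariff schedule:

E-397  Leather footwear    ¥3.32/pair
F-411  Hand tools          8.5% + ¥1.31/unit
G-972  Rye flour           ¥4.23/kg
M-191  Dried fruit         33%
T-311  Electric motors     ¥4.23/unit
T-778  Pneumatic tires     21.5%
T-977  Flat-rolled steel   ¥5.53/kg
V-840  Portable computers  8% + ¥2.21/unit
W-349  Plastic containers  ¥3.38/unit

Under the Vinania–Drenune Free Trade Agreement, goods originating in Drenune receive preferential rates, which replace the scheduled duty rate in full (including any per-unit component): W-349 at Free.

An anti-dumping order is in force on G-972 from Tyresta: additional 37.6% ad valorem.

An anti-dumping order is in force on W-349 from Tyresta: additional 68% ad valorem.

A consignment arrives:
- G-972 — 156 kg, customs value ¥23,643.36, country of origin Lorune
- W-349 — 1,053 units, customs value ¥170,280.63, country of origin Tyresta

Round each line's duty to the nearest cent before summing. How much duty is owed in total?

Line 1 (G-972, Lorune, 156 kg, ¥23,643.36):
Base rate for G-972 is ¥4.23/kg.
The additional-duty order on G-972 targets Tyresta, not Lorune; it does not apply.
Duty = 156 × ¥4.23 = ¥659.88.
Line 2 (W-349, Tyresta, 1,053 units, ¥170,280.63):
Base rate for W-349 is ¥3.38/unit.
W-349 has an FTA preferential rate, but origin Tyresta is not Drenune; base rate stands.
Additional duty on W-349 from Tyresta: +68% ad valorem. Applied ad valorem rate = 68%.
Duty = ¥170,280.63 × 68% + 1,053 × ¥3.38 = ¥119,349.97.
Total = ¥659.88 + ¥119,349.97 = ¥120,009.85.

¥120,009.85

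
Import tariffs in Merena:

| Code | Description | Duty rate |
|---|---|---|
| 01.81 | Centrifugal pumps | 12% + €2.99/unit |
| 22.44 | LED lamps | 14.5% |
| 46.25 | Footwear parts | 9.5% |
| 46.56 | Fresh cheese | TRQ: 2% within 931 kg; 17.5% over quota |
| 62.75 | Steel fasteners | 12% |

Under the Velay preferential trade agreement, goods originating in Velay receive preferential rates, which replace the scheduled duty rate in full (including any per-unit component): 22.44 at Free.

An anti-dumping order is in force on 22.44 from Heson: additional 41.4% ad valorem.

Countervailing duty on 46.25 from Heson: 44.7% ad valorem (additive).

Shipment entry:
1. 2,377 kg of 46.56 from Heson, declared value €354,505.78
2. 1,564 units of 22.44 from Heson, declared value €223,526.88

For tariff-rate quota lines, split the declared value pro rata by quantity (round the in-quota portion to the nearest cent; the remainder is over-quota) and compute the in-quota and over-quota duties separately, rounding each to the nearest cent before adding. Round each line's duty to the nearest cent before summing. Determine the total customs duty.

Line 1 (46.56, Heson, 2,377 kg, €354,505.78):
Code 46.56 is under a tariff-rate quota (threshold 931 kg). In-quota: 931 kg at 2%; over-quota: 1,446 kg at 17.5%.
Pro-rata value split: in-quota = €354,505.78 × 931/2,377 = €138,849.34; over-quota = €354,505.78 − €138,849.34 = €215,656.44.
In-quota duty = €138,849.34 × 2% = €2,776.99. Over-quota duty = €215,656.44 × 17.5% = €37,739.88.
Line duty = €2,776.99 + €37,739.88 = €40,516.87.
Line 2 (22.44, Heson, 1,564 units, €223,526.88):
Base rate for 22.44 is 14.5%.
22.44 has an FTA preferential rate, but origin Heson is not Velay; base rate stands.
Additional duty on 22.44 from Heson: +41.4%. Applied ad valorem rate: 14.5% + 41.4% = 55.9%.
Duty = €223,526.88 × 55.9% = €124,951.53.
Total = €40,516.87 + €124,951.53 = €165,468.40.

€165,468.40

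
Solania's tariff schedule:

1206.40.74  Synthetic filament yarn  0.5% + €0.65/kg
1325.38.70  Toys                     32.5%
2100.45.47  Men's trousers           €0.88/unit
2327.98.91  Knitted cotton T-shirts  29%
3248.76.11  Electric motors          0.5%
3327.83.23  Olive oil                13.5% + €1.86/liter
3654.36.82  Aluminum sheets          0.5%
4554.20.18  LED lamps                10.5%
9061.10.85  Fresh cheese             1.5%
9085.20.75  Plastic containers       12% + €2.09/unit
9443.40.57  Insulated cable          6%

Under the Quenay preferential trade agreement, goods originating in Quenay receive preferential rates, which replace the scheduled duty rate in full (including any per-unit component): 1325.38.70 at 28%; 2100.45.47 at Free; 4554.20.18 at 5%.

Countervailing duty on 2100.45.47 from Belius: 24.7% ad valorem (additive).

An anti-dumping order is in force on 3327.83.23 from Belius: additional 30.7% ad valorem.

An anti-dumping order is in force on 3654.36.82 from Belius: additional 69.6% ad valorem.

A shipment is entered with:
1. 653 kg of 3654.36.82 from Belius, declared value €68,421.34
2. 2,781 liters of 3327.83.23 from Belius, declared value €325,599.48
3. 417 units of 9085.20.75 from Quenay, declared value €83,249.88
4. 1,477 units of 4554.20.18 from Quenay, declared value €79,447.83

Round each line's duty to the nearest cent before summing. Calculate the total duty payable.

€211,884.90

Line 1 (3654.36.82, Belius, 653 kg, €68,421.34):
Base rate for 3654.36.82 is 0.5%.
Additional duty on 3654.36.82 from Belius: +69.6%. Applied ad valorem rate: 0.5% + 69.6% = 70.1%.
Duty = €68,421.34 × 70.1% = €47,963.36.
Line 2 (3327.83.23, Belius, 2,781 liters, €325,599.48):
Base rate for 3327.83.23 is 13.5% + €1.86/liter.
Additional duty on 3327.83.23 from Belius: +30.7%. Applied ad valorem rate: 13.5% + 30.7% = 44.2%.
Duty = €325,599.48 × 44.2% + 2,781 × €1.86 = €149,087.63.
Line 3 (9085.20.75, Quenay, 417 units, €83,249.88):
Base rate for 9085.20.75 is 12% + €2.09/unit.
Origin Quenay is the FTA partner but 9085.20.75 is not on the preference list; base rate stands.
Duty = €83,249.88 × 12% + 417 × €2.09 = €10,861.52.
Line 4 (4554.20.18, Quenay, 1,477 units, €79,447.83):
Base rate for 4554.20.18 is 10.5%.
Origin Quenay qualifies under the Solania–Quenay agreement and 4554.20.18 is covered: preferential rate 5% applies instead.
Duty = €79,447.83 × 5% = €3,972.39.
Total = €47,963.36 + €149,087.63 + €10,861.52 + €3,972.39 = €211,884.90.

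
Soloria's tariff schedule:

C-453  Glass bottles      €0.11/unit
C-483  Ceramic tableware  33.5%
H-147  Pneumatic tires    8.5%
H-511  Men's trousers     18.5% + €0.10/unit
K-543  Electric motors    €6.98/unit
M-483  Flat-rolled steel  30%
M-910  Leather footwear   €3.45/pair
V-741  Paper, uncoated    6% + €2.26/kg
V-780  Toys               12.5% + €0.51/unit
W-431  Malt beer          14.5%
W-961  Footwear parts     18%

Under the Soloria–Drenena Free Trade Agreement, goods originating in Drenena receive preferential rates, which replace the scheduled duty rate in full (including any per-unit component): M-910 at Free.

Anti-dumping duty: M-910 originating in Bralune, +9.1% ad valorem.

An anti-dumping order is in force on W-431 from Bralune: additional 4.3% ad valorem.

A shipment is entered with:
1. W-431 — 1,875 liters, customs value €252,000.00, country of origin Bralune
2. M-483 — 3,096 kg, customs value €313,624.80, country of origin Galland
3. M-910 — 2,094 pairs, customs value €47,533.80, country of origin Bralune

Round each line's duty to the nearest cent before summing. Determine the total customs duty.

€153,013.32

Line 1 (W-431, Bralune, 1,875 liters, €252,000.00):
Base rate for W-431 is 14.5%.
Additional duty on W-431 from Bralune: +4.3%. Applied ad valorem rate: 14.5% + 4.3% = 18.8%.
Duty = €252,000.00 × 18.8% = €47,376.00.
Line 2 (M-483, Galland, 3,096 kg, €313,624.80):
Base rate for M-483 is 30%.
Duty = €313,624.80 × 30% = €94,087.44.
Line 3 (M-910, Bralune, 2,094 pairs, €47,533.80):
Base rate for M-910 is €3.45/pair.
M-910 has an FTA preferential rate, but origin Bralune is not Drenena; base rate stands.
Additional duty on M-910 from Bralune: +9.1% ad valorem. Applied ad valorem rate = 9.1%.
Duty = €47,533.80 × 9.1% + 2,094 × €3.45 = €11,549.88.
Total = €47,376.00 + €94,087.44 + €11,549.88 = €153,013.32.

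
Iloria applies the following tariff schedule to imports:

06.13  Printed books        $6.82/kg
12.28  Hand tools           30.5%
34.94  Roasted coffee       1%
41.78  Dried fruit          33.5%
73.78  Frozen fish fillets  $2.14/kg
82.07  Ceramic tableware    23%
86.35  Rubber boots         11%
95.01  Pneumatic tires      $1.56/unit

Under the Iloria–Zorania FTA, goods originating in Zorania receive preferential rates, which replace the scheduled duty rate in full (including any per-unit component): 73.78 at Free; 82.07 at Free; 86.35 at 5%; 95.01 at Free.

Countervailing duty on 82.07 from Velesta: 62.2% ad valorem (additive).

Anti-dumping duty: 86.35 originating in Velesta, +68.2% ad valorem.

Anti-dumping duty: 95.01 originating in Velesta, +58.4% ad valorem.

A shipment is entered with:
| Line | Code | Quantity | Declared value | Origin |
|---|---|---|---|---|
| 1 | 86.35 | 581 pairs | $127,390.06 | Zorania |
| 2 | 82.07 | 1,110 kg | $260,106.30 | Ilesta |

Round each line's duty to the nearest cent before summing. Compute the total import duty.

$66,193.95

Line 1 (86.35, Zorania, 581 pairs, $127,390.06):
Base rate for 86.35 is 11%.
Origin Zorania qualifies under the Iloria–Zorania agreement and 86.35 is covered: preferential rate 5% applies instead.
The additional-duty order on 86.35 targets Velesta, not Zorania; it does not apply.
Duty = $127,390.06 × 5% = $6,369.50.
Line 2 (82.07, Ilesta, 1,110 kg, $260,106.30):
Base rate for 82.07 is 23%.
82.07 has an FTA preferential rate, but origin Ilesta is not Zorania; base rate stands.
The additional-duty order on 82.07 targets Velesta, not Ilesta; it does not apply.
Duty = $260,106.30 × 23% = $59,824.45.
Total = $6,369.50 + $59,824.45 = $66,193.95.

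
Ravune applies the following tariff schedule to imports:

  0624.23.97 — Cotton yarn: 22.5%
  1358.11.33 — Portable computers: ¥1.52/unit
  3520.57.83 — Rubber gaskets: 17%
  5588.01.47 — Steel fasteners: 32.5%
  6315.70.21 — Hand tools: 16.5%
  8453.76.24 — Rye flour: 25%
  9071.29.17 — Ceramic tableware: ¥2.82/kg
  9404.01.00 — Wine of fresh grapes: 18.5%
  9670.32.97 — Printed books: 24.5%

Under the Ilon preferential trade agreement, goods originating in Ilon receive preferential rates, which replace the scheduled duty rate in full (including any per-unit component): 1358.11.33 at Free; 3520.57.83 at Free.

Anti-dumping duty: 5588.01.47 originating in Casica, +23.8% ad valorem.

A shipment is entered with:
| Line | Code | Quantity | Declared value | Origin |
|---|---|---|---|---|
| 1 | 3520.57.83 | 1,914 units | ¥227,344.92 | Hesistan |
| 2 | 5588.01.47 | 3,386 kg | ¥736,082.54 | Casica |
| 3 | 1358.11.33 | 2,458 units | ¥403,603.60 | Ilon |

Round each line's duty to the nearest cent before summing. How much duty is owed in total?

¥453,063.11

Line 1 (3520.57.83, Hesistan, 1,914 units, ¥227,344.92):
Base rate for 3520.57.83 is 17%.
3520.57.83 has an FTA preferential rate, but origin Hesistan is not Ilon; base rate stands.
Duty = ¥227,344.92 × 17% = ¥38,648.64.
Line 2 (5588.01.47, Casica, 3,386 kg, ¥736,082.54):
Base rate for 5588.01.47 is 32.5%.
Additional duty on 5588.01.47 from Casica: +23.8%. Applied ad valorem rate: 32.5% + 23.8% = 56.3%.
Duty = ¥736,082.54 × 56.3% = ¥414,414.47.
Line 3 (1358.11.33, Ilon, 2,458 units, ¥403,603.60):
Base rate for 1358.11.33 is ¥1.52/unit.
Origin Ilon qualifies under the Ravune–Ilon agreement and 1358.11.33 is covered: preferential rate Free applies instead.
Duty = ¥403,603.60 × 0% = ¥0.00.
Total = ¥38,648.64 + ¥414,414.47 + ¥0.00 = ¥453,063.11.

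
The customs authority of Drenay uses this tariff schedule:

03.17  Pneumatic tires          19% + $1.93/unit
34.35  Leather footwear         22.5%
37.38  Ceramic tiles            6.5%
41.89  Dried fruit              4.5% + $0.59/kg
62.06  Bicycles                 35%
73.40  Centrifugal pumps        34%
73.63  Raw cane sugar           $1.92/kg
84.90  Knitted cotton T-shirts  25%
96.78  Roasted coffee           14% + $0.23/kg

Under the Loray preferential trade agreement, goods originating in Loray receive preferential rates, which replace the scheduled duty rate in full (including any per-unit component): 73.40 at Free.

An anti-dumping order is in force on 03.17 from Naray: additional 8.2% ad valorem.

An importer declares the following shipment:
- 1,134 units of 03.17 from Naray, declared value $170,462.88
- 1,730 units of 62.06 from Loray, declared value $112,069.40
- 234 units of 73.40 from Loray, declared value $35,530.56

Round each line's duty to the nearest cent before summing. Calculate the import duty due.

Line 1 (03.17, Naray, 1,134 units, $170,462.88):
Base rate for 03.17 is 19% + $1.93/unit.
Additional duty on 03.17 from Naray: +8.2%. Applied ad valorem rate: 19% + 8.2% = 27.2%.
Duty = $170,462.88 × 27.2% + 1,134 × $1.93 = $48,554.52.
Line 2 (62.06, Loray, 1,730 units, $112,069.40):
Base rate for 62.06 is 35%.
Origin Loray is the FTA partner but 62.06 is not on the preference list; base rate stands.
Duty = $112,069.40 × 35% = $39,224.29.
Line 3 (73.40, Loray, 234 units, $35,530.56):
Base rate for 73.40 is 34%.
Origin Loray qualifies under the Drenay–Loray agreement and 73.40 is covered: preferential rate Free applies instead.
Duty = $35,530.56 × 0% = $0.00.
Total = $48,554.52 + $39,224.29 + $0.00 = $87,778.81.

$87,778.81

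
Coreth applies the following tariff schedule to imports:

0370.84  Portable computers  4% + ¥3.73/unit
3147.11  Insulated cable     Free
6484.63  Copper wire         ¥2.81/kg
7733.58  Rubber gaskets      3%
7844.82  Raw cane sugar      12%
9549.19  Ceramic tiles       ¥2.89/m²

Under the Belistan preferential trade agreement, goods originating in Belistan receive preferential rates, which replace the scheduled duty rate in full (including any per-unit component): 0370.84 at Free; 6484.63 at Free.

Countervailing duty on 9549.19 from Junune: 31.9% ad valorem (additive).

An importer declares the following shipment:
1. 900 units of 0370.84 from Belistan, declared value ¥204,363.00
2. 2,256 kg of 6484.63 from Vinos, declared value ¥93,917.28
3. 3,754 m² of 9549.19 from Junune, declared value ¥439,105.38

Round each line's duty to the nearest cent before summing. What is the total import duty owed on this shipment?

¥157,263.04

Line 1 (0370.84, Belistan, 900 units, ¥204,363.00):
Base rate for 0370.84 is 4% + ¥3.73/unit.
Origin Belistan qualifies under the Coreth–Belistan agreement and 0370.84 is covered: preferential rate Free applies instead.
Duty = ¥204,363.00 × 0% = ¥0.00.
Line 2 (6484.63, Vinos, 2,256 kg, ¥93,917.28):
Base rate for 6484.63 is ¥2.81/kg.
6484.63 has an FTA preferential rate, but origin Vinos is not Belistan; base rate stands.
Duty = 2,256 × ¥2.81 = ¥6,339.36.
Line 3 (9549.19, Junune, 3,754 m², ¥439,105.38):
Base rate for 9549.19 is ¥2.89/m².
Additional duty on 9549.19 from Junune: +31.9% ad valorem. Applied ad valorem rate = 31.9%.
Duty = ¥439,105.38 × 31.9% + 3,754 × ¥2.89 = ¥150,923.68.
Total = ¥0.00 + ¥6,339.36 + ¥150,923.68 = ¥157,263.04.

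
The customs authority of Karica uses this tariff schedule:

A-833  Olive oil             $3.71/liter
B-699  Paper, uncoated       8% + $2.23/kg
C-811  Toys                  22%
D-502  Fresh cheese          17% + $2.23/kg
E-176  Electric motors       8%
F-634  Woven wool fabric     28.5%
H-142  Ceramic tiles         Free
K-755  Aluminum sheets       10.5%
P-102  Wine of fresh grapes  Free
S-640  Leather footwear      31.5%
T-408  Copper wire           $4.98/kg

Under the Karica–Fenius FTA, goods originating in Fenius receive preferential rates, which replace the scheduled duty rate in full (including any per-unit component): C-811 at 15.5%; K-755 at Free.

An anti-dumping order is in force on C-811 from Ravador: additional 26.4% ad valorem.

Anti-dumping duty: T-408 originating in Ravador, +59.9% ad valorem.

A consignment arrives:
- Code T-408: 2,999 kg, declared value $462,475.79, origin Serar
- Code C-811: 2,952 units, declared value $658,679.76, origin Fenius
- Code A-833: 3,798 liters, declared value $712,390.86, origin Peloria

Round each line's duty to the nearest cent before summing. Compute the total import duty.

$131,120.96

Line 1 (T-408, Serar, 2,999 kg, $462,475.79):
Base rate for T-408 is $4.98/kg.
The additional-duty order on T-408 targets Ravador, not Serar; it does not apply.
Duty = 2,999 × $4.98 = $14,935.02.
Line 2 (C-811, Fenius, 2,952 units, $658,679.76):
Base rate for C-811 is 22%.
Origin Fenius qualifies under the Karica–Fenius agreement and C-811 is covered: preferential rate 15.5% applies instead.
The additional-duty order on C-811 targets Ravador, not Fenius; it does not apply.
Duty = $658,679.76 × 15.5% = $102,095.36.
Line 3 (A-833, Peloria, 3,798 liters, $712,390.86):
Base rate for A-833 is $3.71/liter.
Duty = 3,798 × $3.71 = $14,090.58.
Total = $14,935.02 + $102,095.36 + $14,090.58 = $131,120.96.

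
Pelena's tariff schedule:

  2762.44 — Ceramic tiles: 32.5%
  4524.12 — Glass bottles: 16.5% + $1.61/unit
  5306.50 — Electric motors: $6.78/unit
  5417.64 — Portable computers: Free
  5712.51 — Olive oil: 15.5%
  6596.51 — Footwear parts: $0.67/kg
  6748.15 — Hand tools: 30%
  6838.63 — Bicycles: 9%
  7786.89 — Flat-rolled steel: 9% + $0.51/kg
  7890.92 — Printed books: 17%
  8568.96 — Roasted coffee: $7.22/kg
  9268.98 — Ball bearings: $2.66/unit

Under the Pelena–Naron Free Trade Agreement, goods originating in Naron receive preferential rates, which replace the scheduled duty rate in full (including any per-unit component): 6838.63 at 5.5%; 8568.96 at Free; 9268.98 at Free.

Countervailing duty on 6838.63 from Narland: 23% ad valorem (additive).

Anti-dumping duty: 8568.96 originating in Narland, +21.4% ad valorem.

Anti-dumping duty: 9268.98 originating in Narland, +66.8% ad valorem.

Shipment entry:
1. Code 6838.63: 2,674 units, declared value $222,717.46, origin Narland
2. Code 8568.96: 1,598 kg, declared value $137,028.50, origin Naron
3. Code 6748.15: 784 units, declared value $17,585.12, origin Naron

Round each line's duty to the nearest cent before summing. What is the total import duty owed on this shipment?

Line 1 (6838.63, Narland, 2,674 units, $222,717.46):
Base rate for 6838.63 is 9%.
6838.63 has an FTA preferential rate, but origin Narland is not Naron; base rate stands.
Additional duty on 6838.63 from Narland: +23%. Applied ad valorem rate: 9% + 23% = 32%.
Duty = $222,717.46 × 32% = $71,269.59.
Line 2 (8568.96, Naron, 1,598 kg, $137,028.50):
Base rate for 8568.96 is $7.22/kg.
Origin Naron qualifies under the Pelena–Naron agreement and 8568.96 is covered: preferential rate Free applies instead.
The additional-duty order on 8568.96 targets Narland, not Naron; it does not apply.
Duty = $137,028.50 × 0% = $0.00.
Line 3 (6748.15, Naron, 784 units, $17,585.12):
Base rate for 6748.15 is 30%.
Origin Naron is the FTA partner but 6748.15 is not on the preference list; base rate stands.
Duty = $17,585.12 × 30% = $5,275.54.
Total = $71,269.59 + $0.00 + $5,275.54 = $76,545.13.

$76,545.13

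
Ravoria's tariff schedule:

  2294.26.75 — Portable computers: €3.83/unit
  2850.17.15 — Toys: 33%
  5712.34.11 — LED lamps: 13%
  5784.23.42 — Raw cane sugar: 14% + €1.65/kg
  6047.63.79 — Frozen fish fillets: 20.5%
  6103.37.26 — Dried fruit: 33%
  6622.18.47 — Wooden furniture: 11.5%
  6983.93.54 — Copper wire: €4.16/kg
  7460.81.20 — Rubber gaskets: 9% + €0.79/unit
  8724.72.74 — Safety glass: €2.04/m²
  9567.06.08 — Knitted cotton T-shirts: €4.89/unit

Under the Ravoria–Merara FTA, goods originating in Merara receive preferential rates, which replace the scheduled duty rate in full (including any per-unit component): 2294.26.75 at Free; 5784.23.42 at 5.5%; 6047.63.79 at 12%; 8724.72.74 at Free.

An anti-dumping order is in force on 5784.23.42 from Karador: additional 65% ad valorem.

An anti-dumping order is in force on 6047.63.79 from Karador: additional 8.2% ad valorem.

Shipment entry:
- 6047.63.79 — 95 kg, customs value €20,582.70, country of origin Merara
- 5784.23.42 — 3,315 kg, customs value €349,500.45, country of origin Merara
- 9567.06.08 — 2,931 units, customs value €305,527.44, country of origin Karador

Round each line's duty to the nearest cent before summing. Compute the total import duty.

Line 1 (6047.63.79, Merara, 95 kg, €20,582.70):
Base rate for 6047.63.79 is 20.5%.
Origin Merara qualifies under the Ravoria–Merara agreement and 6047.63.79 is covered: preferential rate 12% applies instead.
The additional-duty order on 6047.63.79 targets Karador, not Merara; it does not apply.
Duty = €20,582.70 × 12% = €2,469.92.
Line 2 (5784.23.42, Merara, 3,315 kg, €349,500.45):
Base rate for 5784.23.42 is 14% + €1.65/kg.
Origin Merara qualifies under the Ravoria–Merara agreement and 5784.23.42 is covered: preferential rate 5.5% applies instead.
The additional-duty order on 5784.23.42 targets Karador, not Merara; it does not apply.
Duty = €349,500.45 × 5.5% = €19,222.52.
Line 3 (9567.06.08, Karador, 2,931 units, €305,527.44):
Base rate for 9567.06.08 is €4.89/unit.
Duty = 2,931 × €4.89 = €14,332.59.
Total = €2,469.92 + €19,222.52 + €14,332.59 = €36,025.03.

€36,025.03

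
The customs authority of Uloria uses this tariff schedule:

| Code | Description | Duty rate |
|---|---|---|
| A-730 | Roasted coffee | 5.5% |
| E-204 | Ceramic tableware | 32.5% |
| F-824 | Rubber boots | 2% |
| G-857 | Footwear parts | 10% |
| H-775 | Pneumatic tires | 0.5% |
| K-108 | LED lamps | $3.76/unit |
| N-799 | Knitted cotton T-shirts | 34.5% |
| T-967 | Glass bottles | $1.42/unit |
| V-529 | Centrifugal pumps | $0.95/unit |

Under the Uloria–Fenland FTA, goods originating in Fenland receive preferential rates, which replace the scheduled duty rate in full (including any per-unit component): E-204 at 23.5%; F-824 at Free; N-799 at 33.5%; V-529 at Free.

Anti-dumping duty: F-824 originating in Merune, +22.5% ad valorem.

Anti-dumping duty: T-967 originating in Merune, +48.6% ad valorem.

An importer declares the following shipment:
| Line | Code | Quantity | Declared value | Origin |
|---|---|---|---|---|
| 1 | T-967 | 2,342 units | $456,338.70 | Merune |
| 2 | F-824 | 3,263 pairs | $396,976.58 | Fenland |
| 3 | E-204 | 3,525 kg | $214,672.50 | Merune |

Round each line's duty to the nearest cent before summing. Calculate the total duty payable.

$294,874.81

Line 1 (T-967, Merune, 2,342 units, $456,338.70):
Base rate for T-967 is $1.42/unit.
Additional duty on T-967 from Merune: +48.6% ad valorem. Applied ad valorem rate = 48.6%.
Duty = $456,338.70 × 48.6% + 2,342 × $1.42 = $225,106.25.
Line 2 (F-824, Fenland, 3,263 pairs, $396,976.58):
Base rate for F-824 is 2%.
Origin Fenland qualifies under the Uloria–Fenland agreement and F-824 is covered: preferential rate Free applies instead.
The additional-duty order on F-824 targets Merune, not Fenland; it does not apply.
Duty = $396,976.58 × 0% = $0.00.
Line 3 (E-204, Merune, 3,525 kg, $214,672.50):
Base rate for E-204 is 32.5%.
E-204 has an FTA preferential rate, but origin Merune is not Fenland; base rate stands.
Duty = $214,672.50 × 32.5% = $69,768.56.
Total = $225,106.25 + $0.00 + $69,768.56 = $294,874.81.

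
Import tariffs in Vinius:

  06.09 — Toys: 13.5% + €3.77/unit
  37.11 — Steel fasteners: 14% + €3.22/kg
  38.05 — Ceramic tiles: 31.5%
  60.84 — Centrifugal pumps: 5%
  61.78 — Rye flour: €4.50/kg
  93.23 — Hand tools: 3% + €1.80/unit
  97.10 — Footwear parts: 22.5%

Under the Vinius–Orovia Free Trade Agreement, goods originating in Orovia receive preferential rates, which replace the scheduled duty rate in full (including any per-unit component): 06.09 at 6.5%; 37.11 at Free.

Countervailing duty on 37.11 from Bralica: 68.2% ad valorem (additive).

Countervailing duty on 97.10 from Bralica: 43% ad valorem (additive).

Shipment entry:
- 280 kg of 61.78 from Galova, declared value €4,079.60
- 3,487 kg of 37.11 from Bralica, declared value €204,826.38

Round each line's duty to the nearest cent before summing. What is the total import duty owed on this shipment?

Line 1 (61.78, Galova, 280 kg, €4,079.60):
Base rate for 61.78 is €4.50/kg.
Duty = 280 × €4.50 = €1,260.00.
Line 2 (37.11, Bralica, 3,487 kg, €204,826.38):
Base rate for 37.11 is 14% + €3.22/kg.
37.11 has an FTA preferential rate, but origin Bralica is not Orovia; base rate stands.
Additional duty on 37.11 from Bralica: +68.2%. Applied ad valorem rate: 14% + 68.2% = 82.2%.
Duty = €204,826.38 × 82.2% + 3,487 × €3.22 = €179,595.42.
Total = €1,260.00 + €179,595.42 = €180,855.42.

€180,855.42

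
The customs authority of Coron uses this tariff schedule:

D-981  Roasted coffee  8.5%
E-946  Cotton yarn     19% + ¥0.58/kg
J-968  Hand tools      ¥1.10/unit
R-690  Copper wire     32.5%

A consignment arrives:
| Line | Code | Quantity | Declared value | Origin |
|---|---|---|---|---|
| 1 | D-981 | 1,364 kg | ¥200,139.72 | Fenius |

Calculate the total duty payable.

Line 1 (D-981, Fenius, 1,364 kg, ¥200,139.72):
Base rate for D-981 is 8.5%.
Duty = ¥200,139.72 × 8.5% = ¥17,011.88.

¥17,011.88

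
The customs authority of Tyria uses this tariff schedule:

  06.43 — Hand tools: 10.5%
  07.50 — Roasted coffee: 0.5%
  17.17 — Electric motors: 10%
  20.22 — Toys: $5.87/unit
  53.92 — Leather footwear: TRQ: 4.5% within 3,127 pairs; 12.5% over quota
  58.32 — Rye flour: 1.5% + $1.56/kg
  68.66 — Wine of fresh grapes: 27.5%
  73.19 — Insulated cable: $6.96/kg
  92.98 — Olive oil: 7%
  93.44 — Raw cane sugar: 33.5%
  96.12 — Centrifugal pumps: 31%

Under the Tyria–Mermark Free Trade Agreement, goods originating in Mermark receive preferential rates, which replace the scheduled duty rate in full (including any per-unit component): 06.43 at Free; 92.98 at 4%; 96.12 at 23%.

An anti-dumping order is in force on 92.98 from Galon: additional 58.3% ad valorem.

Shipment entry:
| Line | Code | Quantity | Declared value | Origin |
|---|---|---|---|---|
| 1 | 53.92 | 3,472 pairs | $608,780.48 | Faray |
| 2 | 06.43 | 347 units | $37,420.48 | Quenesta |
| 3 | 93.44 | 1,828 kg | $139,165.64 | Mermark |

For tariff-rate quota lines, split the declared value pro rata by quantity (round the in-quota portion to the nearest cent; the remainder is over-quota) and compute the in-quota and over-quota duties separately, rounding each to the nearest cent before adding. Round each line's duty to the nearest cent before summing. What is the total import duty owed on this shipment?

Line 1 (53.92, Faray, 3,472 pairs, $608,780.48):
Code 53.92 is under a tariff-rate quota (threshold 3,127 pairs). In-quota: 3,127 pairs at 4.5%; over-quota: 345 pairs at 12.5%.
Pro-rata value split: in-quota = $608,780.48 × 3,127/3,472 = $548,288.18; over-quota = $608,780.48 − $548,288.18 = $60,492.30.
In-quota duty = $548,288.18 × 4.5% = $24,672.97. Over-quota duty = $60,492.30 × 12.5% = $7,561.54.
Line duty = $24,672.97 + $7,561.54 = $32,234.51.
Line 2 (06.43, Quenesta, 347 units, $37,420.48):
Base rate for 06.43 is 10.5%.
06.43 has an FTA preferential rate, but origin Quenesta is not Mermark; base rate stands.
Duty = $37,420.48 × 10.5% = $3,929.15.
Line 3 (93.44, Mermark, 1,828 kg, $139,165.64):
Base rate for 93.44 is 33.5%.
Origin Mermark is the FTA partner but 93.44 is not on the preference list; base rate stands.
Duty = $139,165.64 × 33.5% = $46,620.49.
Total = $32,234.51 + $3,929.15 + $46,620.49 = $82,784.15.

$82,784.15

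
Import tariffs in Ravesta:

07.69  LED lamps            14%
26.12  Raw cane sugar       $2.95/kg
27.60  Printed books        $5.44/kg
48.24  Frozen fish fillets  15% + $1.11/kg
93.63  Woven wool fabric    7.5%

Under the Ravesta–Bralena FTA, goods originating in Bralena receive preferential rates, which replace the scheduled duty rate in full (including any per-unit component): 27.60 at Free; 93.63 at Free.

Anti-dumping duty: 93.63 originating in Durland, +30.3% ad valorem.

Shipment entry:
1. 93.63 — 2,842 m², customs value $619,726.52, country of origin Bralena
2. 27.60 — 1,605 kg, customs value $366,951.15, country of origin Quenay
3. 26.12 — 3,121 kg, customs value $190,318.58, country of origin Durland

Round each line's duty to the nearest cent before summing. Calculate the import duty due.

$17,938.15

Line 1 (93.63, Bralena, 2,842 m², $619,726.52):
Base rate for 93.63 is 7.5%.
Origin Bralena qualifies under the Ravesta–Bralena agreement and 93.63 is covered: preferential rate Free applies instead.
The additional-duty order on 93.63 targets Durland, not Bralena; it does not apply.
Duty = $619,726.52 × 0% = $0.00.
Line 2 (27.60, Quenay, 1,605 kg, $366,951.15):
Base rate for 27.60 is $5.44/kg.
27.60 has an FTA preferential rate, but origin Quenay is not Bralena; base rate stands.
Duty = 1,605 × $5.44 = $8,731.20.
Line 3 (26.12, Durland, 3,121 kg, $190,318.58):
Base rate for 26.12 is $2.95/kg.
Duty = 3,121 × $2.95 = $9,206.95.
Total = $0.00 + $8,731.20 + $9,206.95 = $17,938.15.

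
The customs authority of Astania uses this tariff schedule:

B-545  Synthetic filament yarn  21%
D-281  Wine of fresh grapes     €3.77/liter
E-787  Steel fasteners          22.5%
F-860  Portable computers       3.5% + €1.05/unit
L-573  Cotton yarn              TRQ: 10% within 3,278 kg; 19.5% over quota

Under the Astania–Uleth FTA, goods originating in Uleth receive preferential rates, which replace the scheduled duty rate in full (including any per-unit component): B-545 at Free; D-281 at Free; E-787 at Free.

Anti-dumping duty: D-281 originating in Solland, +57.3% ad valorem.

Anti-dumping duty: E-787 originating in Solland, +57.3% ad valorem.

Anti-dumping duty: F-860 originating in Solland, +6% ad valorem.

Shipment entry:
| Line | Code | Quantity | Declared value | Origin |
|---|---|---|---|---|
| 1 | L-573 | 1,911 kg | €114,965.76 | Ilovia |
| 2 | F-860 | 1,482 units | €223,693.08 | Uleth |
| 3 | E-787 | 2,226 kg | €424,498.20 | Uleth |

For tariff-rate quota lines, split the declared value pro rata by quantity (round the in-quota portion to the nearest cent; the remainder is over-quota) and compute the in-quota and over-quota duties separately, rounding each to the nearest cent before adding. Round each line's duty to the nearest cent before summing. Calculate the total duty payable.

Line 1 (L-573, Ilovia, 1,911 kg, €114,965.76):
Code L-573 is under a tariff-rate quota (threshold 3,278 kg). Quantity 1,911 kg is within the quota, so the in-quota rate 10% applies to the full value.
Duty = €114,965.76 × 10% = €11,496.58.
Line 2 (F-860, Uleth, 1,482 units, €223,693.08):
Base rate for F-860 is 3.5% + €1.05/unit.
Origin Uleth is the FTA partner but F-860 is not on the preference list; base rate stands.
The additional-duty order on F-860 targets Solland, not Uleth; it does not apply.
Duty = €223,693.08 × 3.5% + 1,482 × €1.05 = €9,385.36.
Line 3 (E-787, Uleth, 2,226 kg, €424,498.20):
Base rate for E-787 is 22.5%.
Origin Uleth qualifies under the Astania–Uleth agreement and E-787 is covered: preferential rate Free applies instead.
The additional-duty order on E-787 targets Solland, not Uleth; it does not apply.
Duty = €424,498.20 × 0% = €0.00.
Total = €11,496.58 + €9,385.36 + €0.00 = €20,881.94.

€20,881.94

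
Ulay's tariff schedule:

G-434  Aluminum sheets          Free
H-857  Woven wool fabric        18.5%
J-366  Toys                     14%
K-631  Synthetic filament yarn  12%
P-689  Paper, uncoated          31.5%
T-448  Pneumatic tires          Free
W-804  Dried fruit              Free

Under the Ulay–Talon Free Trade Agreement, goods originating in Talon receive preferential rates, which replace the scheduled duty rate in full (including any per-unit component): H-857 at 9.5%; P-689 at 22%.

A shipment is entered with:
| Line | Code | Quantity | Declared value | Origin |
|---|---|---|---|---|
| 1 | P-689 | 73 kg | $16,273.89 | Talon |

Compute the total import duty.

$3,580.26

Line 1 (P-689, Talon, 73 kg, $16,273.89):
Base rate for P-689 is 31.5%.
Origin Talon qualifies under the Ulay–Talon agreement and P-689 is covered: preferential rate 22% applies instead.
Duty = $16,273.89 × 22% = $3,580.26.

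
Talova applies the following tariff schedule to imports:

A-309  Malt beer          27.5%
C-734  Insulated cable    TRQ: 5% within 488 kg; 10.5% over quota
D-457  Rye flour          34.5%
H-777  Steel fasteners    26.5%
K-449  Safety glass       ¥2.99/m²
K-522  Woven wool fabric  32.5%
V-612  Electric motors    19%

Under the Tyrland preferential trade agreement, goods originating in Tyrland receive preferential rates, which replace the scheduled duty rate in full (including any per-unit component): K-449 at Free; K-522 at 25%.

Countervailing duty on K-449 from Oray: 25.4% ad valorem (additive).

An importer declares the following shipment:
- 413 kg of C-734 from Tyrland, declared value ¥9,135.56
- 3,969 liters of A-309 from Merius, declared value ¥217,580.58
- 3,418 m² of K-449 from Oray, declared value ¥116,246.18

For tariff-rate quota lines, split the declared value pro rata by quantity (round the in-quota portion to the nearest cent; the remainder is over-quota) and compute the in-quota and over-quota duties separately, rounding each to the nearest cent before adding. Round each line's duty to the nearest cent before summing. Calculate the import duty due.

Line 1 (C-734, Tyrland, 413 kg, ¥9,135.56):
Code C-734 is under a tariff-rate quota (threshold 488 kg). Quantity 413 kg is within the quota, so the in-quota rate 5% applies to the full value.
Duty = ¥9,135.56 × 5% = ¥456.78.
Line 2 (A-309, Merius, 3,969 liters, ¥217,580.58):
Base rate for A-309 is 27.5%.
Duty = ¥217,580.58 × 27.5% = ¥59,834.66.
Line 3 (K-449, Oray, 3,418 m², ¥116,246.18):
Base rate for K-449 is ¥2.99/m².
K-449 has an FTA preferential rate, but origin Oray is not Tyrland; base rate stands.
Additional duty on K-449 from Oray: +25.4% ad valorem. Applied ad valorem rate = 25.4%.
Duty = ¥116,246.18 × 25.4% + 3,418 × ¥2.99 = ¥39,746.35.
Total = ¥456.78 + ¥59,834.66 + ¥39,746.35 = ¥100,037.79.

¥100,037.79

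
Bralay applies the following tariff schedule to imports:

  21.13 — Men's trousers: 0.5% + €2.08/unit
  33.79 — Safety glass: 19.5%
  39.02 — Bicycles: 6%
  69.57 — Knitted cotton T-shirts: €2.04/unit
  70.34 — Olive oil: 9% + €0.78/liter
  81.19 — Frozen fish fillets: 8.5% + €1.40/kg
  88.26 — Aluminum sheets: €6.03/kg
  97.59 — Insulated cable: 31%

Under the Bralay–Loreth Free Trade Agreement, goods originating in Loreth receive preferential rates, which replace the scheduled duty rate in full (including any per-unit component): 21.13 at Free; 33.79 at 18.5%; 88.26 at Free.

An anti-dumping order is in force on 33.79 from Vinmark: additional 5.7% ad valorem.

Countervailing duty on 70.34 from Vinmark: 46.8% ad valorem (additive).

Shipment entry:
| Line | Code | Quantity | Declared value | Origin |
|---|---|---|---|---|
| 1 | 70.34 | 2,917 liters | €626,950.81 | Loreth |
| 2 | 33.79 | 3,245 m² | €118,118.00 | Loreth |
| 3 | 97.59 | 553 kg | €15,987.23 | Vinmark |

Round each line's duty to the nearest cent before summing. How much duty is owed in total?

€85,508.70

Line 1 (70.34, Loreth, 2,917 liters, €626,950.81):
Base rate for 70.34 is 9% + €0.78/liter.
Origin Loreth is the FTA partner but 70.34 is not on the preference list; base rate stands.
The additional-duty order on 70.34 targets Vinmark, not Loreth; it does not apply.
Duty = €626,950.81 × 9% + 2,917 × €0.78 = €58,700.83.
Line 2 (33.79, Loreth, 3,245 m², €118,118.00):
Base rate for 33.79 is 19.5%.
Origin Loreth qualifies under the Bralay–Loreth agreement and 33.79 is covered: preferential rate 18.5% applies instead.
The additional-duty order on 33.79 targets Vinmark, not Loreth; it does not apply.
Duty = €118,118.00 × 18.5% = €21,851.83.
Line 3 (97.59, Vinmark, 553 kg, €15,987.23):
Base rate for 97.59 is 31%.
Duty = €15,987.23 × 31% = €4,956.04.
Total = €58,700.83 + €21,851.83 + €4,956.04 = €85,508.70.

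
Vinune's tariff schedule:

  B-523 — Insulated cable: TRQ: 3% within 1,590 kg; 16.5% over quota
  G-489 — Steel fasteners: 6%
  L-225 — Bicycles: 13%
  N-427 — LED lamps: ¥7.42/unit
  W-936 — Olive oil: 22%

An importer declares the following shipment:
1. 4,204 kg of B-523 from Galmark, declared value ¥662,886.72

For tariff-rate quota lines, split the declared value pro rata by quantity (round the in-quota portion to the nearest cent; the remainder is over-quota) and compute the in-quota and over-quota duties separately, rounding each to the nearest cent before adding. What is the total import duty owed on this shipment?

Line 1 (B-523, Galmark, 4,204 kg, ¥662,886.72):
Code B-523 is under a tariff-rate quota (threshold 1,590 kg). In-quota: 1,590 kg at 3%; over-quota: 2,614 kg at 16.5%.
Pro-rata value split: in-quota = ¥662,886.72 × 1,590/4,204 = ¥250,711.20; over-quota = ¥662,886.72 − ¥250,711.20 = ¥412,175.52.
In-quota duty = ¥250,711.20 × 3% = ¥7,521.34. Over-quota duty = ¥412,175.52 × 16.5% = ¥68,008.96.
Line duty = ¥7,521.34 + ¥68,008.96 = ¥75,530.30.

¥75,530.30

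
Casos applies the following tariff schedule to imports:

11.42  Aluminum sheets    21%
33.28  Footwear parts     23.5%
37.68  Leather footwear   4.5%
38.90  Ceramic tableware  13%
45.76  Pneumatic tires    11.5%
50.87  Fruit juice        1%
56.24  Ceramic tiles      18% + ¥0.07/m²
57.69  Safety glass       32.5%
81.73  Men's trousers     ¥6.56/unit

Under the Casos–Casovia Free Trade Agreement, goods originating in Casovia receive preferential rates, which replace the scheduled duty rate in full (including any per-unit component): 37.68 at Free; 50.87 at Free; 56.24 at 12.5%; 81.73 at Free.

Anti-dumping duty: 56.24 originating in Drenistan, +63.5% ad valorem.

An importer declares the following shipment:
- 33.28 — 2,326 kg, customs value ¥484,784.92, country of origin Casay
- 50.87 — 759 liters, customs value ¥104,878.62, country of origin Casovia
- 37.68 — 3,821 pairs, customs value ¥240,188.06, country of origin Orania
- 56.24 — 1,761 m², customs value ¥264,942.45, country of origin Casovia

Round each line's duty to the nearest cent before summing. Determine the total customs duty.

¥157,850.73

Line 1 (33.28, Casay, 2,326 kg, ¥484,784.92):
Base rate for 33.28 is 23.5%.
Duty = ¥484,784.92 × 23.5% = ¥113,924.46.
Line 2 (50.87, Casovia, 759 liters, ¥104,878.62):
Base rate for 50.87 is 1%.
Origin Casovia qualifies under the Casos–Casovia agreement and 50.87 is covered: preferential rate Free applies instead.
Duty = ¥104,878.62 × 0% = ¥0.00.
Line 3 (37.68, Orania, 3,821 pairs, ¥240,188.06):
Base rate for 37.68 is 4.5%.
37.68 has an FTA preferential rate, but origin Orania is not Casovia; base rate stands.
Duty = ¥240,188.06 × 4.5% = ¥10,808.46.
Line 4 (56.24, Casovia, 1,761 m², ¥264,942.45):
Base rate for 56.24 is 18% + ¥0.07/m².
Origin Casovia qualifies under the Casos–Casovia agreement and 56.24 is covered: preferential rate 12.5% applies instead.
The additional-duty order on 56.24 targets Drenistan, not Casovia; it does not apply.
Duty = ¥264,942.45 × 12.5% = ¥33,117.81.
Total = ¥113,924.46 + ¥0.00 + ¥10,808.46 + ¥33,117.81 = ¥157,850.73.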